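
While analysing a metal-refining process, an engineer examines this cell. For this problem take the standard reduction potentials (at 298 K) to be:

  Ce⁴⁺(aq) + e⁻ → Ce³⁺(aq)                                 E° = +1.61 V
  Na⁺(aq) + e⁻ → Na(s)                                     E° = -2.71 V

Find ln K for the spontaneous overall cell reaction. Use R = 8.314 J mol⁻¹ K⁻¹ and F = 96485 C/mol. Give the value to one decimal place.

168.2

Cathode: Ce⁴⁺/Ce³⁺; anode: Na⁺/Na. E°cell = (+1.61) − (-2.71) = +4.32 V, with n = 1.
ΔG° = −nFE° = −RT ln K, so ln K = nFE°/(RT) = (1)(96485)(+4.32) / ((8.314)(298)) = 168.235.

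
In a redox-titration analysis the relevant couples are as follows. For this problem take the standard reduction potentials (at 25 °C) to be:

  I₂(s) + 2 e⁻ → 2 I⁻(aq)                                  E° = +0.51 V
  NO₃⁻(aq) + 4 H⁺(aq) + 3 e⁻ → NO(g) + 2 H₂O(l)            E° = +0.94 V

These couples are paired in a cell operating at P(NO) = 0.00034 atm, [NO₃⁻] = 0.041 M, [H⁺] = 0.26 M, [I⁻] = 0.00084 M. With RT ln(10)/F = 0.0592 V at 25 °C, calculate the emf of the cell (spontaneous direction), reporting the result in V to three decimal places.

+0.243 V

NO₃⁻/NO is the cathode (higher E°), I₂/I⁻ the anode: E°cell = +0.94 − (+0.51) = +0.43 V, n = 6.
Overall: 2 NO₃⁻(aq) + 8 H⁺(aq) + 6 I⁻(aq) → 2 NO(g) + 4 H₂O(l) + 3 I₂(s)
Q = P(NO)^2 / ([NO₃⁻]^2·[H⁺]^8·[I⁻]^6); log Q = 18.972.
E = E° − (0.0592/n) log Q = +0.43 − (0.0592/6)(18.972) = +0.243 V.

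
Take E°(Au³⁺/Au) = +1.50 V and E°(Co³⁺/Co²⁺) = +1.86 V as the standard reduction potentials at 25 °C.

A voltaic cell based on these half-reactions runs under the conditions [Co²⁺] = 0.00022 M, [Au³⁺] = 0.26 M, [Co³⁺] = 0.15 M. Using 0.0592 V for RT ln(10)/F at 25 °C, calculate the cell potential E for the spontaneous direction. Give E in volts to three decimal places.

Co³⁺/Co²⁺ is the cathode (higher E°), Au³⁺/Au the anode: E°cell = +1.86 − (+1.50) = +0.36 V, n = 3.
Overall: 3 Co³⁺(aq) + Au(s) → 3 Co²⁺(aq) + Au³⁺(aq)
Q = [Co²⁺]^3·[Au³⁺] / ([Co³⁺]^3); log Q = -9.086.
E = E° − (0.0592/n) log Q = +0.36 − (0.0592/3)(-9.086) = +0.539 V.

+0.539 V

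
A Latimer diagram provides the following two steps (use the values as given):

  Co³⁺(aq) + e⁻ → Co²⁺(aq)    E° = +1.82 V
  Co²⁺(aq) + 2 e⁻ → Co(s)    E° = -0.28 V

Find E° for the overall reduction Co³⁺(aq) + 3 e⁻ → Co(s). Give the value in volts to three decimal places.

Adding the free-energy changes (−nFE°) of the two steps gives −n₃FE°₃ = −n₁FE°₁ − n₂FE°₂.
E°₃ = (1×+1.82 + 2×-0.28) / 3 = (+1.260) / 3 = +0.420 V.
E° values themselves are not directly additive — weighting by electron count is essential.

+0.420 V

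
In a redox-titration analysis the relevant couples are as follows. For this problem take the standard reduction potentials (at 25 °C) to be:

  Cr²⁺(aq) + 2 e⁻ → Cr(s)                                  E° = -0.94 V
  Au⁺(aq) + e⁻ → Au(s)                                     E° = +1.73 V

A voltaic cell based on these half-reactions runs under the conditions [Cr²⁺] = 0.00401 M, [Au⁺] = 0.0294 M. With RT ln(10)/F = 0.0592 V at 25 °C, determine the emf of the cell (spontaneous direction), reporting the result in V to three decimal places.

+2.650 V

Au⁺/Au is the cathode (higher E°), Cr²⁺/Cr the anode: E°cell = +1.73 − (-0.94) = +2.67 V, n = 2.
Overall: 2 Au⁺(aq) + Cr(s) → 2 Au(s) + Cr²⁺(aq)
Q = [Cr²⁺] / ([Au⁺]^2); log Q = 0.666.
E = E° − (0.0592/n) log Q = +2.67 − (0.0592/2)(0.666) = +2.650 V.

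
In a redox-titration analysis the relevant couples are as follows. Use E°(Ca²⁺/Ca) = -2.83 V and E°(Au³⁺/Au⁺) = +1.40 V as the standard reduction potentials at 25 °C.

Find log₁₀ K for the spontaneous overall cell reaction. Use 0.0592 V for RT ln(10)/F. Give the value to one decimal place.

Cathode: Au³⁺/Au⁺; anode: Ca²⁺/Ca. E°cell = +4.23 V, n = 2.
log K = nE°cell / 0.0592 = (2)(+4.23) / 0.0592 = 142.9.

142.9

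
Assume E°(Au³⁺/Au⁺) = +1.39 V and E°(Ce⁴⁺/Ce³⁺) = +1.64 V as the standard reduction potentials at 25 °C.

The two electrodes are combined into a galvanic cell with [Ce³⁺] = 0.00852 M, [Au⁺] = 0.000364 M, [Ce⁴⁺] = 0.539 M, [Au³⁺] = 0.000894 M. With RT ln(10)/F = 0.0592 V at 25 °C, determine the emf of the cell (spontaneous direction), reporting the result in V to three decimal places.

+0.345 V

Ce⁴⁺/Ce³⁺ is the cathode (higher E°), Au³⁺/Au⁺ the anode: E°cell = +1.64 − (+1.39) = +0.25 V, n = 2.
Overall: 2 Ce⁴⁺(aq) + Au⁺(aq) → 2 Ce³⁺(aq) + Au³⁺(aq)
Q = [Ce³⁺]^2·[Au³⁺] / ([Ce⁴⁺]^2·[Au⁺]); log Q = -3.212.
E = E° − (0.0592/n) log Q = +0.25 − (0.0592/2)(-3.212) = +0.345 V.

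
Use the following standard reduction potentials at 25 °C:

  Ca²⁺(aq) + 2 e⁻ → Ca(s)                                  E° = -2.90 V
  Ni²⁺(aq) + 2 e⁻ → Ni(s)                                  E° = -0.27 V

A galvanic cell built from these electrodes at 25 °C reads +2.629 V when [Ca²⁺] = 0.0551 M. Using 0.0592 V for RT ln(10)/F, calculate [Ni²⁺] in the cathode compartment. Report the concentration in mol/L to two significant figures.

Ni²⁺/Ni is the cathode, Ca²⁺/Ca the anode: E°cell = +2.63 V, n = 2.
Overall reaction: Ni²⁺(aq) + Ca(s) → Ni(s) + Ca²⁺(aq); Q = [Ca²⁺]^1/[Ni²⁺]^1.
From E = E° − (0.0592/n) log Q: log Q = (E° − E)·n/0.0592 = (+2.63 − (+2.629))·2/0.0592 = 0.0338.
So 1·log[Ni²⁺] = 1·log(0.0551) − log Q = -1.2588 − (0.0338) = -1.2926; [Ni²⁺] = 10^(-1.2926) ≈ 0.051 M.

0.051 M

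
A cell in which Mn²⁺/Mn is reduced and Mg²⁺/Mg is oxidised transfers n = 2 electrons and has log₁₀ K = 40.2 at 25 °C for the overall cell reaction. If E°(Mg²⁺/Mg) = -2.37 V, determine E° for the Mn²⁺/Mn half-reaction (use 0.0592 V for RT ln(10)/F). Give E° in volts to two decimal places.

E°cell = (0.0592/n)·log K = (0.0592/2)(40.2) = +1.190 V.
Since Mn²⁺/Mn is the cathode and Mg²⁺/Mg the anode, E°cell = E°(Mn²⁺/Mn) − E°(Mg²⁺/Mg).
So E°(Mn²⁺/Mn) = E°cell + E°(Mg²⁺/Mg) = +1.190 + (-2.37) = -1.18 V.

-1.18 V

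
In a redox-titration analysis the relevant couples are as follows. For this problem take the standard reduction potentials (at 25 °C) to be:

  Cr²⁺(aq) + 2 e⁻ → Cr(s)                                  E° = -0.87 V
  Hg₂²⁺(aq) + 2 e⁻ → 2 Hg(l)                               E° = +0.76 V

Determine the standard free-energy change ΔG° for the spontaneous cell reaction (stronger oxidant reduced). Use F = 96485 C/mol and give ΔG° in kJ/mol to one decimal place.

Hg₂²⁺/Hg (E° = +0.76 V) is the cathode; Cr²⁺/Cr (E° = -0.87 V) is the anode, so E°cell = +1.63 V.
Balancing electrons gives n = 2 (lcm of 2 and 2).
ΔG° = −nFE° = −(2)(96485)(+1.63) = -314,541 J = -314.5 kJ/mol.

-314.5 kJ/mol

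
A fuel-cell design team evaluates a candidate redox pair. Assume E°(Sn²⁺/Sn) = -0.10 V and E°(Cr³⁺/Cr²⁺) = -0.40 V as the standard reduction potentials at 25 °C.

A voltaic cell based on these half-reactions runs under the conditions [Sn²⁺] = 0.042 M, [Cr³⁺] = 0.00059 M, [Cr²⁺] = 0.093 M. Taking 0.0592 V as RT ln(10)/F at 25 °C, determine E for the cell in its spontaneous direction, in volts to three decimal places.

Sn²⁺/Sn is the cathode (higher E°), Cr³⁺/Cr²⁺ the anode: E°cell = -0.10 − (-0.40) = +0.30 V, n = 2.
Overall: Sn²⁺(aq) + 2 Cr²⁺(aq) → Sn(s) + 2 Cr³⁺(aq)
Q = [Cr³⁺]^2 / ([Sn²⁺]·[Cr²⁺]^2); log Q = -3.019.
E = E° − (0.0592/n) log Q = +0.30 − (0.0592/2)(-3.019) = +0.389 V.

+0.389 V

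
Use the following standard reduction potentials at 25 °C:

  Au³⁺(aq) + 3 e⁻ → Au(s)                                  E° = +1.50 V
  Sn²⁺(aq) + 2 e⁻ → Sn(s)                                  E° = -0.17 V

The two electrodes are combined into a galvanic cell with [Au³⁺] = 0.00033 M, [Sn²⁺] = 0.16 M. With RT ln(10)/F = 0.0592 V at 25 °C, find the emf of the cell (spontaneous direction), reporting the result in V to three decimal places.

+1.625 V

Au³⁺/Au is the cathode (higher E°), Sn²⁺/Sn the anode: E°cell = +1.50 − (-0.17) = +1.67 V, n = 6.
Overall: 2 Au³⁺(aq) + 3 Sn(s) → 2 Au(s) + 3 Sn²⁺(aq)
Q = [Sn²⁺]^3 / ([Au³⁺]^2); log Q = 4.575.
E = E° − (0.0592/n) log Q = +1.67 − (0.0592/6)(4.575) = +1.625 V.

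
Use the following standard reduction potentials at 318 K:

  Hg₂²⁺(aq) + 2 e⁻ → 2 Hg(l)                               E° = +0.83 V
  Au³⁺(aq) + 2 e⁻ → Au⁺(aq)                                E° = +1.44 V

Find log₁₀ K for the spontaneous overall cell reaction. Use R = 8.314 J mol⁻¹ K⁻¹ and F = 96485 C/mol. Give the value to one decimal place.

Cathode: Au³⁺/Au⁺; anode: Hg₂²⁺/Hg. E°cell = (+1.44) − (+0.83) = +0.61 V, with n = 2.
ΔG° = −nFE° = −RT ln K, so ln K = nFE°/(RT) = (2)(96485)(+0.61) / ((8.314)(318)) = 44.523.
log₁₀ K = 44.523 / ln 10 = 19.3.

19.3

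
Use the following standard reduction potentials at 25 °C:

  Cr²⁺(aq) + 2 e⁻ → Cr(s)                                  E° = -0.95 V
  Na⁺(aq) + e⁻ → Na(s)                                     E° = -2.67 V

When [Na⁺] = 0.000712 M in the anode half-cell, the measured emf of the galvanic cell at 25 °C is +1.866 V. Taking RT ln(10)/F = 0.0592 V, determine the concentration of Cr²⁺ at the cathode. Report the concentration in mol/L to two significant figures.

0.043 M

Cr²⁺/Cr is the cathode, Na⁺/Na the anode: E°cell = +1.72 V, n = 2.
Overall reaction: Cr²⁺(aq) + 2 Na(s) → Cr(s) + 2 Na⁺(aq); Q = [Na⁺]^2/[Cr²⁺]^1.
From E = E° − (0.0592/n) log Q: log Q = (E° − E)·n/0.0592 = (+1.72 − (+1.866))·2/0.0592 = -4.9324.
So 1·log[Cr²⁺] = 2·log(0.000712) − log Q = -6.2950 − (-4.9324) = -1.3626; [Cr²⁺] = 10^(-1.3626) ≈ 0.043 M.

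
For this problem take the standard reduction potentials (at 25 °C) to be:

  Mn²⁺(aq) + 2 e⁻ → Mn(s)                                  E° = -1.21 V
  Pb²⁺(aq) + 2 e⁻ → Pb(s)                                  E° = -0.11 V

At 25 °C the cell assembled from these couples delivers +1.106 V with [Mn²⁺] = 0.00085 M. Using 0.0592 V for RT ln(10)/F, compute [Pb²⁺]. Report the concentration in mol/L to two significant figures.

0.0014 M

Pb²⁺/Pb is the cathode, Mn²⁺/Mn the anode: E°cell = +1.10 V, n = 2.
Overall reaction: Pb²⁺(aq) + Mn(s) → Pb(s) + Mn²⁺(aq); Q = [Mn²⁺]^1/[Pb²⁺]^1.
From E = E° − (0.0592/n) log Q: log Q = (E° − E)·n/0.0592 = (+1.10 − (+1.106))·2/0.0592 = -0.2027.
So 1·log[Pb²⁺] = 1·log(0.00085) − log Q = -3.0706 − (-0.2027) = -2.8679; [Pb²⁺] = 10^(-2.8679) ≈ 0.0014 M.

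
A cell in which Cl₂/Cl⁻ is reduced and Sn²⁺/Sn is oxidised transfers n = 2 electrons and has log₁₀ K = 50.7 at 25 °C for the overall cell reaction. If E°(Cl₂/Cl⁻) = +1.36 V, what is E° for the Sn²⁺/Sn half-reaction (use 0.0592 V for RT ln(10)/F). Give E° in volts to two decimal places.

-0.14 V

E°cell = (0.0592/n)·log K = (0.0592/2)(50.7) = +1.501 V.
Since Cl₂/Cl⁻ is the cathode and Sn²⁺/Sn the anode, E°cell = E°(Cl₂/Cl⁻) − E°(Sn²⁺/Sn).
So E°(Sn²⁺/Sn) = E°(Cl₂/Cl⁻) − E°cell = (+1.36) − (+1.501) = -0.14 V.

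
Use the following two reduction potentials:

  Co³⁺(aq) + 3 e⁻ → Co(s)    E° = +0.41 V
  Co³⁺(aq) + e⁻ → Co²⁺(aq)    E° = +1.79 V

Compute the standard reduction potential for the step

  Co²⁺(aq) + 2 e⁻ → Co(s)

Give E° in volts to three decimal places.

Sequential free energies add, so n₃E°₃ = n₁E°₁ + n₂E°₂.
With n₃ = 3, and the known step contributing 1×(+1.79) V, the unknown satisfies 2·E° = 3×(+0.41) − 1×(+1.79) = -0.560.
E° = -0.560 / 2 = -0.280 V.

-0.280 V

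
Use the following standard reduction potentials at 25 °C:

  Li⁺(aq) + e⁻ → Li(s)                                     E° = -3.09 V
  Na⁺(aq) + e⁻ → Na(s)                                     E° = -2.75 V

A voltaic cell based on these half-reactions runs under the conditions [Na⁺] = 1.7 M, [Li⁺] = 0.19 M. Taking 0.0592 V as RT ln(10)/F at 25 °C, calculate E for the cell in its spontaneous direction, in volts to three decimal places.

Na⁺/Na is the cathode (higher E°), Li⁺/Li the anode: E°cell = -2.75 − (-3.09) = +0.34 V, n = 1.
Overall: Na⁺(aq) + Li(s) → Na(s) + Li⁺(aq)
Q = [Li⁺] / ([Na⁺]); log Q = -0.952.
E = E° − (0.0592/n) log Q = +0.34 − (0.0592/1)(-0.952) = +0.396 V.

+0.396 V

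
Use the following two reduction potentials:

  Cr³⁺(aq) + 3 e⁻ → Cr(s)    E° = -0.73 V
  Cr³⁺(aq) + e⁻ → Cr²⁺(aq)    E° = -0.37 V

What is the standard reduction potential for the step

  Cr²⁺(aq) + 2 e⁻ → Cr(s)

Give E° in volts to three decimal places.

Sequential free energies add, so n₃E°₃ = n₁E°₁ + n₂E°₂.
With n₃ = 3, and the known step contributing 1×(-0.37) V, the unknown satisfies 2·E° = 3×(-0.73) − 1×(-0.37) = -1.820.
E° = -1.820 / 2 = -0.910 V.

-0.910 V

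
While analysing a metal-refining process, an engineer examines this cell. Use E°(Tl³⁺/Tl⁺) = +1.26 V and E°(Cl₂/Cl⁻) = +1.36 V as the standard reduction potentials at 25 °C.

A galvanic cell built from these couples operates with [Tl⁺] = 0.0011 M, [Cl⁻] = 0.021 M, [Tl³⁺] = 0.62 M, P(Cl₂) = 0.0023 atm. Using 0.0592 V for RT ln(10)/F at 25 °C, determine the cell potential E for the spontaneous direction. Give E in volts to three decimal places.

Cl₂/Cl⁻ is the cathode (higher E°), Tl³⁺/Tl⁺ the anode: E°cell = +1.36 − (+1.26) = +0.10 V, n = 2.
Overall: Cl₂(g) + Tl⁺(aq) → 2 Cl⁻(aq) + Tl³⁺(aq)
Q = [Cl⁻]^2·[Tl³⁺] / (P(Cl₂)·[Tl⁺]); log Q = 2.034.
E = E° − (0.0592/n) log Q = +0.10 − (0.0592/2)(2.034) = +0.040 V.

+0.040 V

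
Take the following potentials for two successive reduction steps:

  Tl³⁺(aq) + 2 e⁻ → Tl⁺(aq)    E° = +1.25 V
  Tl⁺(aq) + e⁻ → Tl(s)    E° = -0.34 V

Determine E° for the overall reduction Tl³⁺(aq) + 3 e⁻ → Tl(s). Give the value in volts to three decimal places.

Standard free energies of sequential steps add: ΔG°₃ = ΔG°₁ + ΔG°₂, so n₃E°₃ = n₁E°₁ + n₂E°₂.
E°₃ = (2×+1.25 + 1×-0.34) / 3 = (+2.160) / 3 = +0.720 V.

+0.720 V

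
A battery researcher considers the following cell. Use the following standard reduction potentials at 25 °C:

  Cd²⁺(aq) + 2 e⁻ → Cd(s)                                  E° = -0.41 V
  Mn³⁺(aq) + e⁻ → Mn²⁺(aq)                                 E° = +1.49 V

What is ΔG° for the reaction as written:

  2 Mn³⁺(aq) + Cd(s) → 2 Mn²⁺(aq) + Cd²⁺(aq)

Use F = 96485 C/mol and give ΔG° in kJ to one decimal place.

As written, Mn³⁺/Mn²⁺ is reduced (cathode) and Cd²⁺/Cd is oxidised (anode), so E°cell = (+1.49) − (-0.41) = +1.90 V.
Balancing electrons gives n = 2.
ΔG° = −nFE° = −(2)(96485)(+1.90) = -366,643 J = -366.6 kJ.

-366.6 kJ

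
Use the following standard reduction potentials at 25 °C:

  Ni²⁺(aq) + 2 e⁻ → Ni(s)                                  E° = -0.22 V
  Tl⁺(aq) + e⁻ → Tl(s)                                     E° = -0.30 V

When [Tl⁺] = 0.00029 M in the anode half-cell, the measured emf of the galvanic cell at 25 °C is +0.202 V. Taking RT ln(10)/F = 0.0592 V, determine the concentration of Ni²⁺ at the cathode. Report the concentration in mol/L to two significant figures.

0.0011 M

Ni²⁺/Ni is the cathode, Tl⁺/Tl the anode: E°cell = +0.08 V, n = 2.
Overall reaction: Ni²⁺(aq) + 2 Tl(s) → Ni(s) + 2 Tl⁺(aq); Q = [Tl⁺]^2/[Ni²⁺]^1.
From E = E° − (0.0592/n) log Q: log Q = (E° − E)·n/0.0592 = (+0.08 − (+0.202))·2/0.0592 = -4.1216.
So 1·log[Ni²⁺] = 2·log(0.00029) − log Q = -7.0752 − (-4.1216) = -2.9536; [Ni²⁺] = 10^(-2.9536) ≈ 0.0011 M.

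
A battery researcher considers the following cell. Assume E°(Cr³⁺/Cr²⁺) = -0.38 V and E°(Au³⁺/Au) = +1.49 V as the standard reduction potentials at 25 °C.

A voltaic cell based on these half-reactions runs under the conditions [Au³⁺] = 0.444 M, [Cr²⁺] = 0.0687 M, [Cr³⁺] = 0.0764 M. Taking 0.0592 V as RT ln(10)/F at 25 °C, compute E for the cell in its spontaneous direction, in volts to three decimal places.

+1.860 V

Au³⁺/Au is the cathode (higher E°), Cr³⁺/Cr²⁺ the anode: E°cell = +1.49 − (-0.38) = +1.87 V, n = 3.
Overall: Au³⁺(aq) + 3 Cr²⁺(aq) → Au(s) + 3 Cr³⁺(aq)
Q = [Cr³⁺]^3 / ([Au³⁺]·[Cr²⁺]^3); log Q = 0.491.
E = E° − (0.0592/n) log Q = +1.87 − (0.0592/3)(0.491) = +1.860 V.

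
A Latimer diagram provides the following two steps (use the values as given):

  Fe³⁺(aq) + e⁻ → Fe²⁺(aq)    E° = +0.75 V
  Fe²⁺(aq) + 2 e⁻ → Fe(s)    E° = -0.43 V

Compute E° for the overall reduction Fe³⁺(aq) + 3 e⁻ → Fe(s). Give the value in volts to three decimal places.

Standard free energies of sequential steps add: ΔG°₃ = ΔG°₁ + ΔG°₂, so n₃E°₃ = n₁E°₁ + n₂E°₂.
E°₃ = (1×+0.75 + 2×-0.43) / 3 = (-0.110) / 3 = -0.037 V.

-0.037 V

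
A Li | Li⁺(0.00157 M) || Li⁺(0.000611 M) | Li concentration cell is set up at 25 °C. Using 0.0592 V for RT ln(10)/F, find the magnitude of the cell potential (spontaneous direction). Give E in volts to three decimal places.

+0.024 V

For a concentration cell E°cell = 0. The 0.00157 M side is the cathode (reduction is favoured where [Li⁺] is higher).
With n = 1, E = −(0.0592/1) log([Li⁺]ₐₙ/[Li⁺]꜀ₐₜ) = −(0.0592/1) log(0.000611/0.00157) = −(0.0592/1)(-0.410) = +0.024 V.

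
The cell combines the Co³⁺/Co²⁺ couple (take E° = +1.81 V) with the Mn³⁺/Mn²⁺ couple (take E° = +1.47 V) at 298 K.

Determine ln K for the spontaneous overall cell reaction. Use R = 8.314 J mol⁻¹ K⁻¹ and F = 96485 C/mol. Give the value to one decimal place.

Cathode: Co³⁺/Co²⁺; anode: Mn³⁺/Mn²⁺. E°cell = (+1.81) − (+1.47) = +0.34 V, with n = 1.
ΔG° = −nFE° = −RT ln K, so ln K = nFE°/(RT) = (1)(96485)(+0.34) / ((8.314)(298)) = 13.241.

13.2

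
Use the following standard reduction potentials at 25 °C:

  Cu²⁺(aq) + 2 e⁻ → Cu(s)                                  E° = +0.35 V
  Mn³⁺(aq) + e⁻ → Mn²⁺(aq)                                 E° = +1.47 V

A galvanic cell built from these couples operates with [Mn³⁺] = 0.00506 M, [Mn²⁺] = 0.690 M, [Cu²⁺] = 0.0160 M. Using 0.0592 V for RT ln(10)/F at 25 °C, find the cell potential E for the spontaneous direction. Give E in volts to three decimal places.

+1.047 V

Mn³⁺/Mn²⁺ is the cathode (higher E°), Cu²⁺/Cu the anode: E°cell = +1.47 − (+0.35) = +1.12 V, n = 2.
Overall: 2 Mn³⁺(aq) + Cu(s) → 2 Mn²⁺(aq) + Cu²⁺(aq)
Q = [Mn²⁺]^2·[Cu²⁺] / ([Mn³⁺]^2); log Q = 2.474.
E = E° − (0.0592/n) log Q = +1.12 − (0.0592/2)(2.474) = +1.047 V.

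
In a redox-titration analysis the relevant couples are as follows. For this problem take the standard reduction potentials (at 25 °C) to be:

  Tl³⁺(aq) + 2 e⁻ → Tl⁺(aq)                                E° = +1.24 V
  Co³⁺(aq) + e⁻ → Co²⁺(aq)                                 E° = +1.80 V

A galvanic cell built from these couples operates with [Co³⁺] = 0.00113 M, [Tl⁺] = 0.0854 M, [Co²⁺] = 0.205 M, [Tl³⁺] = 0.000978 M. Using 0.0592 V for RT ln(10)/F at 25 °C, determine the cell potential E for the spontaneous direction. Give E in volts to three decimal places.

Co³⁺/Co²⁺ is the cathode (higher E°), Tl³⁺/Tl⁺ the anode: E°cell = +1.80 − (+1.24) = +0.56 V, n = 2.
Overall: 2 Co³⁺(aq) + Tl⁺(aq) → 2 Co²⁺(aq) + Tl³⁺(aq)
Q = [Co²⁺]^2·[Tl³⁺] / ([Co³⁺]^2·[Tl⁺]); log Q = 2.576.
E = E° − (0.0592/n) log Q = +0.56 − (0.0592/2)(2.576) = +0.484 V.

+0.484 V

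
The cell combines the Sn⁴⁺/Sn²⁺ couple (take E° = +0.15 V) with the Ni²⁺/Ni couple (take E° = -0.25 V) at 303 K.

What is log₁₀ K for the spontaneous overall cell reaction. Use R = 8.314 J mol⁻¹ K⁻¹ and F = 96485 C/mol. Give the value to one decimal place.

13.3

Cathode: Sn⁴⁺/Sn²⁺; anode: Ni²⁺/Ni. E°cell = (+0.15) − (-0.25) = +0.40 V, with n = 2.
ΔG° = −nFE° = −RT ln K, so ln K = nFE°/(RT) = (2)(96485)(+0.40) / ((8.314)(303)) = 30.641.
log₁₀ K = 30.641 / ln 10 = 13.3.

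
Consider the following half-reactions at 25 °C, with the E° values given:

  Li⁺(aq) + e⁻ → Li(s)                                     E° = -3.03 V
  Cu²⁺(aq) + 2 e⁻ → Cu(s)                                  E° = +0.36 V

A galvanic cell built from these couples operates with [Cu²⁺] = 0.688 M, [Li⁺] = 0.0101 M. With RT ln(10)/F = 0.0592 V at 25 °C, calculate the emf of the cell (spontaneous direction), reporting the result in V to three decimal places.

Cu²⁺/Cu is the cathode (higher E°), Li⁺/Li the anode: E°cell = +0.36 − (-3.03) = +3.39 V, n = 2.
Overall: Cu²⁺(aq) + 2 Li(s) → Cu(s) + 2 Li⁺(aq)
Q = [Li⁺]^2 / ([Cu²⁺]); log Q = -3.829.
E = E° − (0.0592/n) log Q = +3.39 − (0.0592/2)(-3.829) = +3.503 V.

+3.503 V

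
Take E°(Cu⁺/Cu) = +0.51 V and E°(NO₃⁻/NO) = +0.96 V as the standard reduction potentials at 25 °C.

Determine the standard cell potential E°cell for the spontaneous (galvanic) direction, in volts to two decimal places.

The NO₃⁻/NO couple has the higher reduction potential, so it is the cathode; Cu⁺/Cu is oxidised at the anode.
E°cell = E°(cathode) − E°(anode) = (+0.96) − (+0.51) = +0.45 V.
Since E°cell > 0, the reaction is spontaneous under standard conditions.

+0.45 V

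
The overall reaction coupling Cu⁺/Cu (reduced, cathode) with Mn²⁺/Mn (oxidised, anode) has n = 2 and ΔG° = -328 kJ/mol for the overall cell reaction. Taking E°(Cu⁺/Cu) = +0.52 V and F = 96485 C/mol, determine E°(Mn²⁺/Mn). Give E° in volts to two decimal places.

E°cell = −ΔG°/(nF) = −(-328×10³)/((2)(96485)) = +1.700 V.
Since Cu⁺/Cu is the cathode and Mn²⁺/Mn the anode, E°cell = E°(Cu⁺/Cu) − E°(Mn²⁺/Mn).
So E°(Mn²⁺/Mn) = E°(Cu⁺/Cu) − E°cell = (+0.52) − (+1.700) = -1.18 V.

-1.18 V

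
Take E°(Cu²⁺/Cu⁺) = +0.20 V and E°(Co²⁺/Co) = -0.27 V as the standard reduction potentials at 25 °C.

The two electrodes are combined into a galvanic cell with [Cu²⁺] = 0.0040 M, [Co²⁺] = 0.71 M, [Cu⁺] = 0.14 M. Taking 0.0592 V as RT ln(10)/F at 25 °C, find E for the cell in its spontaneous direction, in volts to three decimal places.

+0.383 V

Cu²⁺/Cu⁺ is the cathode (higher E°), Co²⁺/Co the anode: E°cell = +0.20 − (-0.27) = +0.47 V, n = 2.
Overall: 2 Cu²⁺(aq) + Co(s) → 2 Cu⁺(aq) + Co²⁺(aq)
Q = [Cu⁺]^2·[Co²⁺] / ([Cu²⁺]^2); log Q = 2.939.
E = E° − (0.0592/n) log Q = +0.47 − (0.0592/2)(2.939) = +0.383 V.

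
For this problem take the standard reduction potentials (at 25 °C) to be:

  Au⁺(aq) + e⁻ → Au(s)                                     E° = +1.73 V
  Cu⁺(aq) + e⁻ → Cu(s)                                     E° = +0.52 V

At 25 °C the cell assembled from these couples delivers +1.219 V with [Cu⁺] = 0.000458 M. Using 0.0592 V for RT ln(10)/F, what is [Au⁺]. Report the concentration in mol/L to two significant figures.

Au⁺/Au is the cathode, Cu⁺/Cu the anode: E°cell = +1.21 V, n = 1.
Overall reaction: Au⁺(aq) + Cu(s) → Au(s) + Cu⁺(aq); Q = [Cu⁺]^1/[Au⁺]^1.
From E = E° − (0.0592/n) log Q: log Q = (E° − E)·n/0.0592 = (+1.21 − (+1.219))·1/0.0592 = -0.1520.
So 1·log[Au⁺] = 1·log(0.000458) − log Q = -3.3391 − (-0.1520) = -3.1871; [Au⁺] = 10^(-3.1871) ≈ 0.00065 M.

0.00065 M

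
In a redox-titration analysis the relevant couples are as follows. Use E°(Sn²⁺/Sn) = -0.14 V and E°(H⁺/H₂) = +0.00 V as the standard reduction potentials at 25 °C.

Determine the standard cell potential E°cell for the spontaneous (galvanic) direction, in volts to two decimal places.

+0.14 V

The H⁺/H₂ couple has the higher reduction potential, so it is the cathode; Sn²⁺/Sn is oxidised at the anode.
E°cell = E°(cathode) − E°(anode) = (+0.00) − (-0.14) = +0.14 V.
Since E°cell > 0, the reaction is spontaneous under standard conditions.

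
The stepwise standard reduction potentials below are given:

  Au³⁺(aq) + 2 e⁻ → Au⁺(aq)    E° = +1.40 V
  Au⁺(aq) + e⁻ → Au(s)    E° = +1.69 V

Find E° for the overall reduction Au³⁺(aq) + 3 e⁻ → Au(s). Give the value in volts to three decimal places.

+1.497 V

Standard free energies of sequential steps add: ΔG°₃ = ΔG°₁ + ΔG°₂, so n₃E°₃ = n₁E°₁ + n₂E°₂.
E°₃ = (2×+1.40 + 1×+1.69) / 3 = (+4.490) / 3 = +1.497 V.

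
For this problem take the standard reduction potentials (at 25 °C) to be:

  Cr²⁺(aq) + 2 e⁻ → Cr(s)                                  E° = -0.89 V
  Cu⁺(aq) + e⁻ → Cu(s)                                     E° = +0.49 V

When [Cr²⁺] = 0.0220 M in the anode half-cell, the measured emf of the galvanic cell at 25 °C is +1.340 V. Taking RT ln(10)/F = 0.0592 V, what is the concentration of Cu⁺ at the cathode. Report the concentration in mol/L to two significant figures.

0.031 M

Cu⁺/Cu is the cathode, Cr²⁺/Cr the anode: E°cell = +1.38 V, n = 2.
Overall reaction: 2 Cu⁺(aq) + Cr(s) → 2 Cu(s) + Cr²⁺(aq); Q = [Cr²⁺]^1/[Cu⁺]^2.
From E = E° − (0.0592/n) log Q: log Q = (E° − E)·n/0.0592 = (+1.38 − (+1.340))·2/0.0592 = 1.3514.
So 2·log[Cu⁺] = 1·log(0.022) − log Q = -1.6576 − (1.3514) = -3.0090; log[Cu⁺] = -3.0090 / 2 = -1.5045; [Cu⁺] = 10^(-1.5045) ≈ 0.031 M.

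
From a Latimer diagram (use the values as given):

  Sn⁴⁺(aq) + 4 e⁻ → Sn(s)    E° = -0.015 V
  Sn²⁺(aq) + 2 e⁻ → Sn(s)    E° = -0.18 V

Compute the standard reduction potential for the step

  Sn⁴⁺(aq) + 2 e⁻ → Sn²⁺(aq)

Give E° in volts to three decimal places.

+0.150 V

Sequential free energies add, so n₃E°₃ = n₁E°₁ + n₂E°₂.
With n₃ = 4, and the known step contributing 2×(-0.18) V, the unknown satisfies 2·E° = 4×(-0.015) − 2×(-0.18) = +0.300.
E° = +0.300 / 2 = +0.150 V.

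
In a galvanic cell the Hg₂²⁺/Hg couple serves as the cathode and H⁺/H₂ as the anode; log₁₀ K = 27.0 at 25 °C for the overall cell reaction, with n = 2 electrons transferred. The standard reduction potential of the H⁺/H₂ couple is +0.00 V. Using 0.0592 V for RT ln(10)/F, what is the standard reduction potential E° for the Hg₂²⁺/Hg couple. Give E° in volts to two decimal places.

+0.80 V

E°cell = (0.0592/n)·log K = (0.0592/2)(27.0) = +0.799 V.
Since Hg₂²⁺/Hg is the cathode and H⁺/H₂ the anode, E°cell = E°(Hg₂²⁺/Hg) − E°(H⁺/H₂).
So E°(Hg₂²⁺/Hg) = E°cell + E°(H⁺/H₂) = +0.799 + (+0.00) = +0.80 V.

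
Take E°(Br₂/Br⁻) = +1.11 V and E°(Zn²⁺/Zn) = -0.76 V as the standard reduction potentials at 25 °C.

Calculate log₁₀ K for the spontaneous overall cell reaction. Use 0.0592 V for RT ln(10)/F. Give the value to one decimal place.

63.2

Cathode: Br₂/Br⁻; anode: Zn²⁺/Zn. E°cell = +1.87 V, n = 2.
log K = nE°cell / 0.0592 = (2)(+1.87) / 0.0592 = 63.2.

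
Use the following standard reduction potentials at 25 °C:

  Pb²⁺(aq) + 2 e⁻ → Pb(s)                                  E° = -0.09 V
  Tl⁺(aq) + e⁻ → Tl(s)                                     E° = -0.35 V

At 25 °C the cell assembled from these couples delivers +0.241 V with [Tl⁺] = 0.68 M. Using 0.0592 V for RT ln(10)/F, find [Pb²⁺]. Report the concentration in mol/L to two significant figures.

0.11 M

Pb²⁺/Pb is the cathode, Tl⁺/Tl the anode: E°cell = +0.26 V, n = 2.
Overall reaction: Pb²⁺(aq) + 2 Tl(s) → Pb(s) + 2 Tl⁺(aq); Q = [Tl⁺]^2/[Pb²⁺]^1.
From E = E° − (0.0592/n) log Q: log Q = (E° − E)·n/0.0592 = (+0.26 − (+0.241))·2/0.0592 = 0.6419.
So 1·log[Pb²⁺] = 2·log(0.68) − log Q = -0.3350 − (0.6419) = -0.9769; [Pb²⁺] = 10^(-0.9769) ≈ 0.11 M.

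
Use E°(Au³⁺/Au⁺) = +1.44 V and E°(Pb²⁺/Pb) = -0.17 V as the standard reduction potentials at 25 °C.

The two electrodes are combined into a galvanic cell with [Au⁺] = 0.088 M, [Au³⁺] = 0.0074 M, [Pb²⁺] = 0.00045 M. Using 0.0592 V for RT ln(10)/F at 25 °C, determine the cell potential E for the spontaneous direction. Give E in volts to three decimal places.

+1.677 V

Au³⁺/Au⁺ is the cathode (higher E°), Pb²⁺/Pb the anode: E°cell = +1.44 − (-0.17) = +1.61 V, n = 2.
Overall: Au³⁺(aq) + Pb(s) → Au⁺(aq) + Pb²⁺(aq)
Q = [Au⁺]·[Pb²⁺] / ([Au³⁺]); log Q = -2.272.
E = E° − (0.0592/n) log Q = +1.61 − (0.0592/2)(-2.272) = +1.677 V.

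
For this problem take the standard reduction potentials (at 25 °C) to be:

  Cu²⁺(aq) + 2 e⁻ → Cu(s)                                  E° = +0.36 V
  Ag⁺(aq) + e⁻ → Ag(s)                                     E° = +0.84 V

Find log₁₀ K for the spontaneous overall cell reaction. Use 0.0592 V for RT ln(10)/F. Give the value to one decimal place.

16.2

Cathode: Ag⁺/Ag; anode: Cu²⁺/Cu. E°cell = +0.48 V, n = 2.
log K = nE°cell / 0.0592 = (2)(+0.48) / 0.0592 = 16.2.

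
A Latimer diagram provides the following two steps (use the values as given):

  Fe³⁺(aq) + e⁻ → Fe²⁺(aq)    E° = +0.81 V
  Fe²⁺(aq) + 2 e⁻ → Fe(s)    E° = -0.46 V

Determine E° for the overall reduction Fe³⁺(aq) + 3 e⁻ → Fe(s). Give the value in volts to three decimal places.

-0.037 V

Standard free energies of sequential steps add: ΔG°₃ = ΔG°₁ + ΔG°₂, so n₃E°₃ = n₁E°₁ + n₂E°₂.
E°₃ = (1×+0.81 + 2×-0.46) / 3 = (-0.110) / 3 = -0.037 V.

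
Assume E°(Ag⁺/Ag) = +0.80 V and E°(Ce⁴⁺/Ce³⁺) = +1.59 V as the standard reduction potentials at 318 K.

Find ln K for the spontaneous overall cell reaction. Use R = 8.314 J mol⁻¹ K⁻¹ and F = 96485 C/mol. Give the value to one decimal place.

Cathode: Ce⁴⁺/Ce³⁺; anode: Ag⁺/Ag. E°cell = (+1.59) − (+0.80) = +0.79 V, with n = 1.
ΔG° = −nFE° = −RT ln K, so ln K = nFE°/(RT) = (1)(96485)(+0.79) / ((8.314)(318)) = 28.830.

28.8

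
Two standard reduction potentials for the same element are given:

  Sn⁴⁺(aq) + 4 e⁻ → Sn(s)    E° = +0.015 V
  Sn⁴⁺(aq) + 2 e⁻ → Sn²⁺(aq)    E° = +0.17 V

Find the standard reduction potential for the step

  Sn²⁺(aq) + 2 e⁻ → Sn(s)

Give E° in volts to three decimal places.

-0.140 V

Sequential free energies add, so n₃E°₃ = n₁E°₁ + n₂E°₂.
With n₃ = 4, and the known step contributing 2×(+0.17) V, the unknown satisfies 2·E° = 4×(+0.015) − 2×(+0.17) = -0.280.
E° = -0.280 / 2 = -0.140 V.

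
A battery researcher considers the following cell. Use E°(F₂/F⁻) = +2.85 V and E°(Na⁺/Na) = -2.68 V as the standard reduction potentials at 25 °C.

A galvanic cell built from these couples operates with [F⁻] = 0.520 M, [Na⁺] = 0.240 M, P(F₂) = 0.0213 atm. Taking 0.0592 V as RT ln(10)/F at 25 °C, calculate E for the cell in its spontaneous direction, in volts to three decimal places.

F₂/F⁻ is the cathode (higher E°), Na⁺/Na the anode: E°cell = +2.85 − (-2.68) = +5.53 V, n = 2.
Overall: F₂(g) + 2 Na(s) → 2 F⁻(aq) + 2 Na⁺(aq)
Q = [F⁻]^2·[Na⁺]^2 / (P(F₂)); log Q = -0.136.
E = E° − (0.0592/n) log Q = +5.53 − (0.0592/2)(-0.136) = +5.534 V.

+5.534 V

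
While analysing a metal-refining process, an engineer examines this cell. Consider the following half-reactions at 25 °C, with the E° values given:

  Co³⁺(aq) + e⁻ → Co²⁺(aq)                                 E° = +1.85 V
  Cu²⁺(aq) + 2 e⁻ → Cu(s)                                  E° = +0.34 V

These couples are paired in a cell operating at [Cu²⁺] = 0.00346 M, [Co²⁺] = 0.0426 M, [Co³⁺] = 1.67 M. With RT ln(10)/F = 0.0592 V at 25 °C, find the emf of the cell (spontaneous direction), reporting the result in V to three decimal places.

Co³⁺/Co²⁺ is the cathode (higher E°), Cu²⁺/Cu the anode: E°cell = +1.85 − (+0.34) = +1.51 V, n = 2.
Overall: 2 Co³⁺(aq) + Cu(s) → 2 Co²⁺(aq) + Cu²⁺(aq)
Q = [Co²⁺]^2·[Cu²⁺] / ([Co³⁺]^2); log Q = -5.648.
E = E° − (0.0592/n) log Q = +1.51 − (0.0592/2)(-5.648) = +1.677 V.

+1.677 V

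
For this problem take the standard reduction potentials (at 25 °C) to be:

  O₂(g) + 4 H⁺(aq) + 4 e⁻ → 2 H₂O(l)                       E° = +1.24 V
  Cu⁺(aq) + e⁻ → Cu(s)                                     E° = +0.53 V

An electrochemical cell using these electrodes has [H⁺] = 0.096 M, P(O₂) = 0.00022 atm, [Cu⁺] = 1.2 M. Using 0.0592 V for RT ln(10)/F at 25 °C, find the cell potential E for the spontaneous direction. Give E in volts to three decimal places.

+0.591 V

O₂/H₂O is the cathode (higher E°), Cu⁺/Cu the anode: E°cell = +1.24 − (+0.53) = +0.71 V, n = 4.
Overall: O₂(g) + 4 H⁺(aq) + 4 Cu(s) → 2 H₂O(l) + 4 Cu⁺(aq)
Q = [Cu⁺]^4 / (P(O₂)·[H⁺]^4); log Q = 8.045.
E = E° − (0.0592/n) log Q = +0.71 − (0.0592/4)(8.045) = +0.591 V.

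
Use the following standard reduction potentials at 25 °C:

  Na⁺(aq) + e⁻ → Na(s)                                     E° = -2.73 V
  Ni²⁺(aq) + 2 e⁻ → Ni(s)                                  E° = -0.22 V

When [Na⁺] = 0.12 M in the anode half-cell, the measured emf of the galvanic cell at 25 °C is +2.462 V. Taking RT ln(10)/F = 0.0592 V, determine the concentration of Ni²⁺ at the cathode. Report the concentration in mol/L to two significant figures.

Ni²⁺/Ni is the cathode, Na⁺/Na the anode: E°cell = +2.51 V, n = 2.
Overall reaction: Ni²⁺(aq) + 2 Na(s) → Ni(s) + 2 Na⁺(aq); Q = [Na⁺]^2/[Ni²⁺]^1.
From E = E° − (0.0592/n) log Q: log Q = (E° − E)·n/0.0592 = (+2.51 − (+2.462))·2/0.0592 = 1.6216.
So 1·log[Ni²⁺] = 2·log(0.12) − log Q = -1.8416 − (1.6216) = -3.4632; [Ni²⁺] = 10^(-3.4632) ≈ 0.00034 M.

0.00034 M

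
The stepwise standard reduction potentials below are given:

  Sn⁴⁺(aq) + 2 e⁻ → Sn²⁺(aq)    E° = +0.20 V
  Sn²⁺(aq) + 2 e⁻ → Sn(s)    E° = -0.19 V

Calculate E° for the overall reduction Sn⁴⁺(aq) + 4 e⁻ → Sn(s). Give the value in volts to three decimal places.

+0.005 V

Since ΔG° = −nFE° is additive over sequential reductions, n₃E°₃ = n₁E°₁ + n₂E°₂.
E°₃ = (2×+0.20 + 2×-0.19) / 4 = (+0.020) / 4 = +0.005 V.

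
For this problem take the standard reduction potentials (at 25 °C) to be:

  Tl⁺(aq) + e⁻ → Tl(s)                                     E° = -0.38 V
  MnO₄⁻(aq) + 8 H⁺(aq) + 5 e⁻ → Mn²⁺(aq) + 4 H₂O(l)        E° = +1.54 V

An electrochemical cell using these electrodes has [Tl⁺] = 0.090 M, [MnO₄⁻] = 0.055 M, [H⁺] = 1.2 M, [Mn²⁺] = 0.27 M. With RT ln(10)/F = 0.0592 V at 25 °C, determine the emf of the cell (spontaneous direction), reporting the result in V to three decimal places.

MnO₄⁻/Mn²⁺ is the cathode (higher E°), Tl⁺/Tl the anode: E°cell = +1.54 − (-0.38) = +1.92 V, n = 5.
Overall: MnO₄⁻(aq) + 8 H⁺(aq) + 5 Tl(s) → Mn²⁺(aq) + 4 H₂O(l) + 5 Tl⁺(aq)
Q = [Mn²⁺]·[Tl⁺]^5 / ([MnO₄⁻]·[H⁺]^8); log Q = -5.171.
E = E° − (0.0592/n) log Q = +1.92 − (0.0592/5)(-5.171) = +1.981 V.

+1.981 V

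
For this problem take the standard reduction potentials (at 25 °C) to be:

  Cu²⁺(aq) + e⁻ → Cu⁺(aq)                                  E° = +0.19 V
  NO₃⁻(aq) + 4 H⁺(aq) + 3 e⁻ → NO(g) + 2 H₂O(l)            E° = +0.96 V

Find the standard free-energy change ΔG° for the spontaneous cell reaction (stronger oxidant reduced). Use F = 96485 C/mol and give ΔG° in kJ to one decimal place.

-222.9 kJ

NO₃⁻/NO (E° = +0.96 V) is the cathode; Cu²⁺/Cu⁺ (E° = +0.19 V) is the anode, so E°cell = +0.77 V.
Balancing electrons gives n = 3 (lcm of 3 and 1).
ΔG° = −nFE° = −(3)(96485)(+0.77) = -222,880 J = -222.9 kJ.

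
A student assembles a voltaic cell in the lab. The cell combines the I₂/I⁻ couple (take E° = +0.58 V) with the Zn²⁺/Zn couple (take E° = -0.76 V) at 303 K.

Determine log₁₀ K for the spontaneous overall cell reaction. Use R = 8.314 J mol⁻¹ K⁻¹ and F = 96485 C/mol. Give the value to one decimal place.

Cathode: I₂/I⁻; anode: Zn²⁺/Zn. E°cell = (+0.58) − (-0.76) = +1.34 V, with n = 2.
ΔG° = −nFE° = −RT ln K, so ln K = nFE°/(RT) = (2)(96485)(+1.34) / ((8.314)(303)) = 102.646.
log₁₀ K = 102.646 / ln 10 = 44.6.

44.6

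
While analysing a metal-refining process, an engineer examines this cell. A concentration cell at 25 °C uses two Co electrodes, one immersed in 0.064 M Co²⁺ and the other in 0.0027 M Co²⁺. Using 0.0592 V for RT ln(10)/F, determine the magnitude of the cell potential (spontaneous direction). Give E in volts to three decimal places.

For a concentration cell E°cell = 0. The 0.064 M side is the cathode (reduction is favoured where [Co²⁺] is higher).
With n = 2, E = −(0.0592/2) log([Co²⁺]ₐₙ/[Co²⁺]꜀ₐₜ) = −(0.0592/2) log(0.0027/0.064) = −(0.0592/2)(-1.375) = +0.041 V.

+0.041 V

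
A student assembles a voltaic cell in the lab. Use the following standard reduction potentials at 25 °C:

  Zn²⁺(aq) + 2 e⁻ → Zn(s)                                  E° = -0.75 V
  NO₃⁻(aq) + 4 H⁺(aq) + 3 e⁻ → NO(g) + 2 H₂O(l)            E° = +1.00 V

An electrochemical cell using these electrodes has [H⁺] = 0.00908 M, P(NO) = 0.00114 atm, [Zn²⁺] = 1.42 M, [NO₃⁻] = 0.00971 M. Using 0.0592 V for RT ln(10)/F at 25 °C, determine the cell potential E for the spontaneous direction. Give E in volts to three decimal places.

NO₃⁻/NO is the cathode (higher E°), Zn²⁺/Zn the anode: E°cell = +1.00 − (-0.75) = +1.75 V, n = 6.
Overall: 2 NO₃⁻(aq) + 8 H⁺(aq) + 3 Zn(s) → 2 NO(g) + 4 H₂O(l) + 3 Zn²⁺(aq)
Q = P(NO)^2·[Zn²⁺]^3 / ([NO₃⁻]^2·[H⁺]^8); log Q = 14.932.
E = E° − (0.0592/n) log Q = +1.75 − (0.0592/6)(14.932) = +1.603 V.

+1.603 V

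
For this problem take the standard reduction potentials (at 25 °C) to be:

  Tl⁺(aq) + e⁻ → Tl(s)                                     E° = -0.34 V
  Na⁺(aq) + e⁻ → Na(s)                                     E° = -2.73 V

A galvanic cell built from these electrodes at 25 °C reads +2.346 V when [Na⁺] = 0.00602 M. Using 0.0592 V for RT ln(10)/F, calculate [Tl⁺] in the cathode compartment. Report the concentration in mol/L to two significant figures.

0.0011 M

Tl⁺/Tl is the cathode, Na⁺/Na the anode: E°cell = +2.39 V, n = 1.
Overall reaction: Tl⁺(aq) + Na(s) → Tl(s) + Na⁺(aq); Q = [Na⁺]^1/[Tl⁺]^1.
From E = E° − (0.0592/n) log Q: log Q = (E° − E)·n/0.0592 = (+2.39 − (+2.346))·1/0.0592 = 0.7432.
So 1·log[Tl⁺] = 1·log(0.00602) − log Q = -2.2204 − (0.7432) = -2.9636; [Tl⁺] = 10^(-2.9636) ≈ 0.0011 M.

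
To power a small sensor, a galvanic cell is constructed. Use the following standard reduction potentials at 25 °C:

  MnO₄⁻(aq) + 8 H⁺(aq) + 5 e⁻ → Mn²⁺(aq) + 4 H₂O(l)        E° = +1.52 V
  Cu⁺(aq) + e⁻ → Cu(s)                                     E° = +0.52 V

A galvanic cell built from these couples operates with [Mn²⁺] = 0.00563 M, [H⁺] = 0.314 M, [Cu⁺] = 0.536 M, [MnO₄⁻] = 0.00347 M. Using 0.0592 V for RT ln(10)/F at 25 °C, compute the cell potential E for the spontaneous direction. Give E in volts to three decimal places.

MnO₄⁻/Mn²⁺ is the cathode (higher E°), Cu⁺/Cu the anode: E°cell = +1.52 − (+0.52) = +1.00 V, n = 5.
Overall: MnO₄⁻(aq) + 8 H⁺(aq) + 5 Cu(s) → Mn²⁺(aq) + 4 H₂O(l) + 5 Cu⁺(aq)
Q = [Mn²⁺]·[Cu⁺]^5 / ([MnO₄⁻]·[H⁺]^8); log Q = 2.881.
E = E° − (0.0592/n) log Q = +1.00 − (0.0592/5)(2.881) = +0.966 V.

+0.966 V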